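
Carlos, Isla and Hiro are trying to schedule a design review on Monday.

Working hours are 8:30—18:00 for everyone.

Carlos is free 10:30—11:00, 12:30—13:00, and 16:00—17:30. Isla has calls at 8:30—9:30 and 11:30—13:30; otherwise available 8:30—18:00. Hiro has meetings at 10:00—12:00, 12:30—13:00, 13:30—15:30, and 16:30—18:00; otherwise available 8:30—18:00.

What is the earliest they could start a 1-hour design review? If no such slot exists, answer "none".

none

Isla free within 08:30–18:00: 09:30–11:30, 13:30–18:00.
Hiro free within 08:30–18:00: 08:30–10:00, 12:00–12:30, 13:00–13:30, 15:30–16:30.
Carlos ∩ Isla: 10:30–11:00, 16:00–17:30.
Carlos ∩ Isla ∩ Hiro: 16:00–16:30.
Windows ≥ 60 min: (none).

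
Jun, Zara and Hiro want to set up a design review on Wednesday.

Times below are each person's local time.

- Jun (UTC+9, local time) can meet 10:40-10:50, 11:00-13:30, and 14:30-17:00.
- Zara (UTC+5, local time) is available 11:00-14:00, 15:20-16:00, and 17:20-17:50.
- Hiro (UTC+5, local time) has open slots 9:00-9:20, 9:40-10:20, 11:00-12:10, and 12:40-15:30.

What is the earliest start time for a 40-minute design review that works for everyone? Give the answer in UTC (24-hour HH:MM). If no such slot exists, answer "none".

06:00

Jun → UTC: 01:40–01:50, 02:00–04:30, 05:30–08:00.
Zara → UTC: 06:00–09:00, 10:20–11:00, 12:20–12:50.
Hiro → UTC: 04:00–04:20, 04:40–05:20, 06:00–07:10, 07:40–10:30.
Jun ∩ Zara: 06:00–08:00.
Jun ∩ Zara ∩ Hiro: 06:00–07:10, 07:40–08:00.
Windows ≥ 40 min: 06:00–07:10.
Earliest such window starts at 06:00.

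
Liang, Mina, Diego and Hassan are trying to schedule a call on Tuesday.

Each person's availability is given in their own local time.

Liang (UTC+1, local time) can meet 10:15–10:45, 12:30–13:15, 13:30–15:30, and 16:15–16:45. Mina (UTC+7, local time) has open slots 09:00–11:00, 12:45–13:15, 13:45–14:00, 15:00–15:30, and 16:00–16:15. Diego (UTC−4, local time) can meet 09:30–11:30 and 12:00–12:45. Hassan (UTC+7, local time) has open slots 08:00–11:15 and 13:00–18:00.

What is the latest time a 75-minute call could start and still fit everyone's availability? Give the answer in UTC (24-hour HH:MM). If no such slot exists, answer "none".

none

Liang → UTC: 09:15–09:45, 11:30–12:15, 12:30–14:30, 15:15–15:45.
Mina → UTC: 02:00–04:00, 05:45–06:15, 06:45–07:00, 08:00–08:30, 09:00–09:15.
Diego → UTC: 13:30–15:30, 16:00–16:45.
Hassan → UTC: 01:00–04:15, 06:00–11:00.
Liang ∩ Mina: (none).
Liang ∩ Mina ∩ Diego: (none).
Liang ∩ Mina ∩ Diego ∩ Hassan: (none).
Windows ≥ 75 min: (none).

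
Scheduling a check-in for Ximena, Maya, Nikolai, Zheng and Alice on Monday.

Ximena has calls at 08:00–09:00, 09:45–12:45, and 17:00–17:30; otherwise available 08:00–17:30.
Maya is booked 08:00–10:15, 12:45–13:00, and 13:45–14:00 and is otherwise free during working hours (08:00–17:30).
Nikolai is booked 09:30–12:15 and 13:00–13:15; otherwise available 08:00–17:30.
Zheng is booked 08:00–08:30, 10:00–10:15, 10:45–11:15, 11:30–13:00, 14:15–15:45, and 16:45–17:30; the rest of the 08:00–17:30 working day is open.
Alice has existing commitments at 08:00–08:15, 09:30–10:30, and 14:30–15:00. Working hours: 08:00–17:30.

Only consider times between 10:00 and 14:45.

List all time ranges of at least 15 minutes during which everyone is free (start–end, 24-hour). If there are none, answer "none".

13:15–13:45, 14:00–14:15

Ximena free within 08:00–17:30: 09:00–09:45, 12:45–17:00.
Maya free within 08:00–17:30: 10:15–12:45, 13:00–13:45, 14:00–17:30.
Nikolai free within 08:00–17:30: 08:00–09:30, 12:15–13:00, 13:15–17:30.
Zheng free within 08:00–17:30: 08:30–10:00, 10:15–10:45, 11:15–11:30, 13:00–14:15, 15:45–16:45.
Alice free within 08:00–17:30: 08:15–09:30, 10:30–14:30, 15:00–17:30.
Ximena ∩ Maya: 13:00–13:45, 14:00–17:00.
Ximena ∩ Maya ∩ Nikolai: 13:15–13:45, 14:00–17:00.
Ximena ∩ Maya ∩ Nikolai ∩ Zheng: 13:15–13:45, 14:00–14:15, 15:45–16:45.
Ximena ∩ Maya ∩ Nikolai ∩ Zheng ∩ Alice: 13:15–13:45, 14:00–14:15, 15:45–16:45.
Restricted to 10:00–14:45: 13:15–13:45, 14:00–14:15.
Windows ≥ 15 min: 13:15–13:45, 14:00–14:15.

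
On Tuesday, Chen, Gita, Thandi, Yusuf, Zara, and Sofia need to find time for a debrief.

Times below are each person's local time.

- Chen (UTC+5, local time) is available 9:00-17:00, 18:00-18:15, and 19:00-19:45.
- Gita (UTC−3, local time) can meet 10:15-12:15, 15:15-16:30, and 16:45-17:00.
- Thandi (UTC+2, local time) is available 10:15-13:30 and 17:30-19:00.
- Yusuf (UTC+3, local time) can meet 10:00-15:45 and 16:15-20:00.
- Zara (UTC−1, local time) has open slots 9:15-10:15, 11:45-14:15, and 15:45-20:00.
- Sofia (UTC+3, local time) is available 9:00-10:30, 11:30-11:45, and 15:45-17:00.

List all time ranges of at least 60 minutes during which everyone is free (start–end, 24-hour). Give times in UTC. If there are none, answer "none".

Chen → UTC: 04:00–12:00, 13:00–13:15, 14:00–14:45.
Gita → UTC: 13:15–15:15, 18:15–19:30, 19:45–20:00.
Thandi → UTC: 08:15–11:30, 15:30–17:00.
Yusuf → UTC: 07:00–12:45, 13:15–17:00.
Zara → UTC: 10:15–11:15, 12:45–15:15, 16:45–21:00.
Sofia → UTC: 06:00–07:30, 08:30–08:45, 12:45–14:00.
Chen ∩ Gita: 14:00–14:45.
Chen ∩ Gita ∩ Thandi: (none).
Chen ∩ Gita ∩ Thandi ∩ Yusuf: (none).
Chen ∩ Gita ∩ Thandi ∩ Yusuf ∩ Zara: (none).
Chen ∩ Gita ∩ Thandi ∩ Yusuf ∩ Zara ∩ Sofia: (none).
Windows ≥ 60 min: (none).

none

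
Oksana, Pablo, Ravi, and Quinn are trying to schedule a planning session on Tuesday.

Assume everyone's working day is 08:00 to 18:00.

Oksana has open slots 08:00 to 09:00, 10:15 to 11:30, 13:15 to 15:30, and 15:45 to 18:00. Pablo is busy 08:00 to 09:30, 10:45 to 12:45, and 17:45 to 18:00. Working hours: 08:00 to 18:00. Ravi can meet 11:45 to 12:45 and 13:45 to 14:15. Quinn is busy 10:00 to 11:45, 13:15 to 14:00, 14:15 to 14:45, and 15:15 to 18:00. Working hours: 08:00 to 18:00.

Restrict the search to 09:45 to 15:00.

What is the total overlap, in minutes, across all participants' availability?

Pablo free within 08:00–18:00: 09:30–10:45, 12:45–17:45.
Quinn free within 08:00–18:00: 08:00–10:00, 11:45–13:15, 14:00–14:15, 14:45–15:15.
Oksana ∩ Pablo: 10:15–10:45, 13:15–15:30, 15:45–17:45.
Oksana ∩ Pablo ∩ Ravi: 13:45–14:15.
Oksana ∩ Pablo ∩ Ravi ∩ Quinn: 14:00–14:15.
Restricted to 09:45–15:00: 14:00–14:15.
Total common minutes: 15.

15 minutes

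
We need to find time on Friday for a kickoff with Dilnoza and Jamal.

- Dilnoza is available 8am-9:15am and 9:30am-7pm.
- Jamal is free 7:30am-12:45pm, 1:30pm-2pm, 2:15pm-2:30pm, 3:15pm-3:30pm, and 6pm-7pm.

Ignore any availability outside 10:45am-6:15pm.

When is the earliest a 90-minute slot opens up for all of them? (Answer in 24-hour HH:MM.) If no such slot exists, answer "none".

Dilnoza ∩ Jamal: 08:00–09:15, 09:30–12:45, 13:30–14:00, 14:15–14:30, 15:15–15:30, 18:00–19:00.
Restricted to 10:45–18:15: 10:45–12:45, 13:30–14:00, 14:15–14:30, 15:15–15:30, 18:00–18:15.
Windows ≥ 90 min: 10:45–12:45.
Earliest such window starts at 10:45.

10:45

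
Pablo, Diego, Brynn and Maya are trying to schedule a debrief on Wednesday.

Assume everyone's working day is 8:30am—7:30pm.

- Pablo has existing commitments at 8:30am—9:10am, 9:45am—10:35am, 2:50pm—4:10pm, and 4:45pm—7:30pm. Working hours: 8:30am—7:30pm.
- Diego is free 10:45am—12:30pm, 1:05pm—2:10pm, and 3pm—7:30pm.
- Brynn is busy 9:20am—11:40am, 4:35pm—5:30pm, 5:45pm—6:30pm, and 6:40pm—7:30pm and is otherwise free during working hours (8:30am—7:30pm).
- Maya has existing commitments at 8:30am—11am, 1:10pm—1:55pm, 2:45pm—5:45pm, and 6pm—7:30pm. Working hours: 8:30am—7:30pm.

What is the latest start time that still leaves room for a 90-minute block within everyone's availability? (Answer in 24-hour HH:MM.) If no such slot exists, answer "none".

none

Pablo free within 08:30–19:30: 09:10–09:45, 10:35–14:50, 16:10–16:45.
Brynn free within 08:30–19:30: 08:30–09:20, 11:40–16:35, 17:30–17:45, 18:30–18:40.
Maya free within 08:30–19:30: 11:00–13:10, 13:55–14:45, 17:45–18:00.
Pablo ∩ Diego: 10:45–12:30, 13:05–14:10, 16:10–16:45.
Pablo ∩ Diego ∩ Brynn: 11:40–12:30, 13:05–14:10, 16:10–16:35.
Pablo ∩ Diego ∩ Brynn ∩ Maya: 11:40–12:30, 13:05–13:10, 13:55–14:10.
Windows ≥ 90 min: (none).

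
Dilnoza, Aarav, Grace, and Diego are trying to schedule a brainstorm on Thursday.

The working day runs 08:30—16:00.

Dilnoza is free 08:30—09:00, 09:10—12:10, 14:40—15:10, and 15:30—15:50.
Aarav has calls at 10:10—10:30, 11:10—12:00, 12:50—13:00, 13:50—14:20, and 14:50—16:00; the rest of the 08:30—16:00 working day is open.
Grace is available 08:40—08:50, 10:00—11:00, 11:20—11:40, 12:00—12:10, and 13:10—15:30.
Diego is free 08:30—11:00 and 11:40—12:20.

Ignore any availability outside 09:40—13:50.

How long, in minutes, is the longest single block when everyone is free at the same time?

30 minutes

Aarav free within 08:30–16:00: 08:30–10:10, 10:30–11:10, 12:00–12:50, 13:00–13:50, 14:20–14:50.
Dilnoza ∩ Aarav: 08:30–09:00, 09:10–10:10, 10:30–11:10, 12:00–12:10, 14:40–14:50.
Dilnoza ∩ Aarav ∩ Grace: 08:40–08:50, 10:00–10:10, 10:30–11:00, 12:00–12:10, 14:40–14:50.
Dilnoza ∩ Aarav ∩ Grace ∩ Diego: 08:40–08:50, 10:00–10:10, 10:30–11:00, 12:00–12:10.
Restricted to 09:40–13:50: 10:00–10:10, 10:30–11:00, 12:00–12:10.
Common window lengths: 10, 30, 10 min; longest is 30.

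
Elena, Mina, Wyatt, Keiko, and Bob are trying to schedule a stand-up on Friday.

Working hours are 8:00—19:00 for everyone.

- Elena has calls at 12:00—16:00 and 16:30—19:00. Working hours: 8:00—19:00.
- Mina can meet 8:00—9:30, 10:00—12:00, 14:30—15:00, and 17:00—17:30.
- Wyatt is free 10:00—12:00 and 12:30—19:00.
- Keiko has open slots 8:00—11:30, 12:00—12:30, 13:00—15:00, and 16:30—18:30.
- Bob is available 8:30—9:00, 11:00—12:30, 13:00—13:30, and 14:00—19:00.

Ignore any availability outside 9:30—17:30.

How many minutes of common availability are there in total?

30 minutes

Elena free within 08:00–19:00: 08:00–12:00, 16:00–16:30.
Elena ∩ Mina: 08:00–09:30, 10:00–12:00.
Elena ∩ Mina ∩ Wyatt: 10:00–12:00.
Elena ∩ Mina ∩ Wyatt ∩ Keiko: 10:00–11:30.
Elena ∩ Mina ∩ Wyatt ∩ Keiko ∩ Bob: 11:00–11:30.
Restricted to 09:30–17:30: 11:00–11:30.
Total common minutes: 30.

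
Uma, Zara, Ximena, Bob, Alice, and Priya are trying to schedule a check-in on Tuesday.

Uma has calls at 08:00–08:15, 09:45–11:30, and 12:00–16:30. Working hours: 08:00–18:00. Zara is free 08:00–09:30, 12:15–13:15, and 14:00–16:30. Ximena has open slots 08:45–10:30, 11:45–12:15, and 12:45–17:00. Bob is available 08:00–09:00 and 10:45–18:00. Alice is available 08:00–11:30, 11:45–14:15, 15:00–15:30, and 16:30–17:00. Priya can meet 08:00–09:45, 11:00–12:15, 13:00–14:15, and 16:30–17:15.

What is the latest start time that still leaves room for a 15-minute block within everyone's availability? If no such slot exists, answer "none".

Uma free within 08:00–18:00: 08:15–09:45, 11:30–12:00, 16:30–18:00.
Uma ∩ Zara: 08:15–09:30.
Uma ∩ Zara ∩ Ximena: 08:45–09:30.
Uma ∩ Zara ∩ Ximena ∩ Bob: 08:45–09:00.
Uma ∩ Zara ∩ Ximena ∩ Bob ∩ Alice: 08:45–09:00.
Uma ∩ Zara ∩ Ximena ∩ Bob ∩ Alice ∩ Priya: 08:45–09:00.
Windows ≥ 15 min: 08:45–09:00.
Latest start in the last window 08:45–09:00 is 09:00 − 15 min = 08:45.

08:45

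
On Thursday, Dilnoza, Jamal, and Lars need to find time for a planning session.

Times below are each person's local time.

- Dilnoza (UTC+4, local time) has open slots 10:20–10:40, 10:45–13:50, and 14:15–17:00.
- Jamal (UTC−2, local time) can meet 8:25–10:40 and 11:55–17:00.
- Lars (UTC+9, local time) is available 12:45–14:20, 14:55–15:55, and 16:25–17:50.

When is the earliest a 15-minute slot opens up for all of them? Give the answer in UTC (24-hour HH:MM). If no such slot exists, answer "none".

none

Dilnoza → UTC: 06:20–06:40, 06:45–09:50, 10:15–13:00.
Jamal → UTC: 10:25–12:40, 13:55–19:00.
Lars → UTC: 03:45–05:20, 05:55–06:55, 07:25–08:50.
Dilnoza ∩ Jamal: 10:25–12:40.
Dilnoza ∩ Jamal ∩ Lars: (none).
Windows ≥ 15 min: (none).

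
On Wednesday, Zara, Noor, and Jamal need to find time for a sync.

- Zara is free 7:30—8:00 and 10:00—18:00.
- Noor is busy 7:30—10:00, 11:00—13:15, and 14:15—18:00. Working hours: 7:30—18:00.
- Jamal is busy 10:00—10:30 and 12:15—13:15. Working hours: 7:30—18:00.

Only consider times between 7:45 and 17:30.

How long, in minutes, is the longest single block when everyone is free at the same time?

Noor free within 07:30–18:00: 10:00–11:00, 13:15–14:15.
Jamal free within 07:30–18:00: 07:30–10:00, 10:30–12:15, 13:15–18:00.
Zara ∩ Noor: 10:00–11:00, 13:15–14:15.
Zara ∩ Noor ∩ Jamal: 10:30–11:00, 13:15–14:15.
Restricted to 07:45–17:30: 10:30–11:00, 13:15–14:15.
Common window lengths: 30, 60 min; longest is 60.

60 minutes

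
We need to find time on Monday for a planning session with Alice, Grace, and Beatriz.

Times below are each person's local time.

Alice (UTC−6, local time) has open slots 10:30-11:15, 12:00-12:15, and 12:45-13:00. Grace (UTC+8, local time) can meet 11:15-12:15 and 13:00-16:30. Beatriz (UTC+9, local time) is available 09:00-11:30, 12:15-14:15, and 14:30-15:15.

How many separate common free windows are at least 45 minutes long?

0

Alice → UTC: 16:30–17:15, 18:00–18:15, 18:45–19:00.
Grace → UTC: 03:15–04:15, 05:00–08:30.
Beatriz → UTC: 00:00–02:30, 03:15–05:15, 05:30–06:15.
Alice ∩ Grace: (none).
Alice ∩ Grace ∩ Beatriz: (none).
Windows ≥ 45 min: (none).
That's 0 windows.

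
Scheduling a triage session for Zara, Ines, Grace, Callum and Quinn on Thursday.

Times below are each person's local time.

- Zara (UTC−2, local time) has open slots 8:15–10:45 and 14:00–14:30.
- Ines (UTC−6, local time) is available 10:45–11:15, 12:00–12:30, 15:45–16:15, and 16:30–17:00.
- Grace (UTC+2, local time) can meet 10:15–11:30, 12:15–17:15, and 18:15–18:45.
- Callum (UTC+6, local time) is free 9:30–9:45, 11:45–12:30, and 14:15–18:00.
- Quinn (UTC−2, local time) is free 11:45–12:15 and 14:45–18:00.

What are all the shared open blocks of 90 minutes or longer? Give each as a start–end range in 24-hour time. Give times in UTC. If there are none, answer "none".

Zara → UTC: 10:15–12:45, 16:00–16:30.
Ines → UTC: 16:45–17:15, 18:00–18:30, 21:45–22:15, 22:30–23:00.
Grace → UTC: 08:15–09:30, 10:15–15:15, 16:15–16:45.
Callum → UTC: 03:30–03:45, 05:45–06:30, 08:15–12:00.
Quinn → UTC: 13:45–14:15, 16:45–20:00.
Zara ∩ Ines: (none).
Zara ∩ Ines ∩ Grace: (none).
Zara ∩ Ines ∩ Grace ∩ Callum: (none).
Zara ∩ Ines ∩ Grace ∩ Callum ∩ Quinn: (none).
Windows ≥ 90 min: (none).

none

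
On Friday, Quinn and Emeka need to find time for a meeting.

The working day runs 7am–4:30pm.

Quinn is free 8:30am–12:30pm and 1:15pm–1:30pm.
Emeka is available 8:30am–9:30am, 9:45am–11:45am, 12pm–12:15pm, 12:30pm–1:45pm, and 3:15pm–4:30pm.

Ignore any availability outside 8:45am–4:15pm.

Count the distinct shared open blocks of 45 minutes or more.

2

Quinn ∩ Emeka: 08:30–09:30, 09:45–11:45, 12:00–12:15, 13:15–13:30.
Restricted to 08:45–16:15: 08:45–09:30, 09:45–11:45, 12:00–12:15, 13:15–13:30.
Windows ≥ 45 min: 08:45–09:30, 09:45–11:45.
That's 2 windows.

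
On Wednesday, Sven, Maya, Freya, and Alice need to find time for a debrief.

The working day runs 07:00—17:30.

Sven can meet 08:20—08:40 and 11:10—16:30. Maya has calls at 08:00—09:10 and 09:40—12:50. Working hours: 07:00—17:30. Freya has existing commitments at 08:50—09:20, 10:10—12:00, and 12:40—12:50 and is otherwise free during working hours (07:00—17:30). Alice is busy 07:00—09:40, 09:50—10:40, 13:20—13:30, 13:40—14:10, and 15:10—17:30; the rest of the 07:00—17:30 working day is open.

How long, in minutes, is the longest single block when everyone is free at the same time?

Maya free within 07:00–17:30: 07:00–08:00, 09:10–09:40, 12:50–17:30.
Freya free within 07:00–17:30: 07:00–08:50, 09:20–10:10, 12:00–12:40, 12:50–17:30.
Alice free within 07:00–17:30: 09:40–09:50, 10:40–13:20, 13:30–13:40, 14:10–15:10.
Sven ∩ Maya: 12:50–16:30.
Sven ∩ Maya ∩ Freya: 12:50–16:30.
Sven ∩ Maya ∩ Freya ∩ Alice: 12:50–13:20, 13:30–13:40, 14:10–15:10.
Common window lengths: 30, 10, 60 min; longest is 60.

60 minutes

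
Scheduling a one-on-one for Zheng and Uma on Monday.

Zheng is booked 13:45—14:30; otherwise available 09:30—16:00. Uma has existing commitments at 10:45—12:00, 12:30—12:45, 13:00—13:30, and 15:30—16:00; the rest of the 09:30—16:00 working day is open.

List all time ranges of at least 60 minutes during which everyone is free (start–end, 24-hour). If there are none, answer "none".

09:30–10:45, 14:30–15:30

Zheng free within 09:30–16:00: 09:30–13:45, 14:30–16:00.
Uma free within 09:30–16:00: 09:30–10:45, 12:00–12:30, 12:45–13:00, 13:30–15:30.
Zheng ∩ Uma: 09:30–10:45, 12:00–12:30, 12:45–13:00, 13:30–13:45, 14:30–15:30.
Windows ≥ 60 min: 09:30–10:45, 14:30–15:30.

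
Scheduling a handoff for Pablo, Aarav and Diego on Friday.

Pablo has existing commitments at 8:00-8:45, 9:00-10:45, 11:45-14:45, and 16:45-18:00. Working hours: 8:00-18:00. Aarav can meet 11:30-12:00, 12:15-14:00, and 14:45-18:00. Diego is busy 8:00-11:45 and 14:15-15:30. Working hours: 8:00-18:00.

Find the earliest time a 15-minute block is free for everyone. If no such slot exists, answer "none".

15:30

Pablo free within 08:00–18:00: 08:45–09:00, 10:45–11:45, 14:45–16:45.
Diego free within 08:00–18:00: 11:45–14:15, 15:30–18:00.
Pablo ∩ Aarav: 11:30–11:45, 14:45–16:45.
Pablo ∩ Aarav ∩ Diego: 15:30–16:45.
Windows ≥ 15 min: 15:30–16:45.
Earliest such window starts at 15:30.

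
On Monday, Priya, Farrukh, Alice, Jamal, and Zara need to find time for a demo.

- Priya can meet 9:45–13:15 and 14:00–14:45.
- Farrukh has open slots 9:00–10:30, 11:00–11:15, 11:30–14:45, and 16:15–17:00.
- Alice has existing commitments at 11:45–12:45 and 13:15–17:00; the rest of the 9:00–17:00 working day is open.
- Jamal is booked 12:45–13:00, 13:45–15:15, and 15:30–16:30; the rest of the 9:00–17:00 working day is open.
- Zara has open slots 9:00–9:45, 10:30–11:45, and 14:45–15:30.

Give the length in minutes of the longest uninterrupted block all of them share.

15 minutes

Alice free within 09:00–17:00: 09:00–11:45, 12:45–13:15.
Jamal free within 09:00–17:00: 09:00–12:45, 13:00–13:45, 15:15–15:30, 16:30–17:00.
Priya ∩ Farrukh: 09:45–10:30, 11:00–11:15, 11:30–13:15, 14:00–14:45.
Priya ∩ Farrukh ∩ Alice: 09:45–10:30, 11:00–11:15, 11:30–11:45, 12:45–13:15.
Priya ∩ Farrukh ∩ Alice ∩ Jamal: 09:45–10:30, 11:00–11:15, 11:30–11:45, 13:00–13:15.
Priya ∩ Farrukh ∩ Alice ∩ Jamal ∩ Zara: 11:00–11:15, 11:30–11:45.
Common window lengths: 15, 15 min; longest is 15.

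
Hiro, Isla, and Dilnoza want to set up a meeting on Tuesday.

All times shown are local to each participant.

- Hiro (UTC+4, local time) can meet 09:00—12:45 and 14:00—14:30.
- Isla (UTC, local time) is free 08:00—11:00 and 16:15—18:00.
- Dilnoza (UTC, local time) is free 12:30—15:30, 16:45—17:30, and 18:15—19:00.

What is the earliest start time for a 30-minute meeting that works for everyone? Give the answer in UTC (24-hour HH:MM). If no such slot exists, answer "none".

Hiro → UTC: 05:00–08:45, 10:00–10:30.
Isla → UTC: 08:00–11:00, 16:15–18:00.
Dilnoza → UTC: 12:30–15:30, 16:45–17:30, 18:15–19:00.
Hiro ∩ Isla: 08:00–08:45, 10:00–10:30.
Hiro ∩ Isla ∩ Dilnoza: (none).
Windows ≥ 30 min: (none).

none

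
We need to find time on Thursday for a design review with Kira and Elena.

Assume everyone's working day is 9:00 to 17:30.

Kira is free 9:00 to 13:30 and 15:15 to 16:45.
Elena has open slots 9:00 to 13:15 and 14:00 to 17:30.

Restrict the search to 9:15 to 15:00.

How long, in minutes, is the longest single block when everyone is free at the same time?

240 minutes

Kira ∩ Elena: 09:00–13:15, 15:15–16:45.
Restricted to 09:15–15:00: 09:15–13:15.
Single common window of 240 minutes.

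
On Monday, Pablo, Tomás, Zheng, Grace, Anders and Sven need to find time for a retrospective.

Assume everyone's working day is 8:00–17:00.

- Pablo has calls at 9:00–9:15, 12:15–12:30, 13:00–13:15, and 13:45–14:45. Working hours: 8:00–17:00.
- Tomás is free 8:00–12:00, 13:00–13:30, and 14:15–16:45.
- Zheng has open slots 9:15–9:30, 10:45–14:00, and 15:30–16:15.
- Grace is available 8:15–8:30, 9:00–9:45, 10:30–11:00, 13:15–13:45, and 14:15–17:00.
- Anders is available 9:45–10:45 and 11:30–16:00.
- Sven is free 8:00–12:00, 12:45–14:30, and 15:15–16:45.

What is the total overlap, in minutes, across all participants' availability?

Pablo free within 08:00–17:00: 08:00–09:00, 09:15–12:15, 12:30–13:00, 13:15–13:45, 14:45–17:00.
Pablo ∩ Tomás: 08:00–09:00, 09:15–12:00, 13:15–13:30, 14:45–16:45.
Pablo ∩ Tomás ∩ Zheng: 09:15–09:30, 10:45–12:00, 13:15–13:30, 15:30–16:15.
Pablo ∩ Tomás ∩ Zheng ∩ Grace: 09:15–09:30, 10:45–11:00, 13:15–13:30, 15:30–16:15.
Pablo ∩ Tomás ∩ Zheng ∩ Grace ∩ Anders: 13:15–13:30, 15:30–16:00.
Pablo ∩ Tomás ∩ Zheng ∩ Grace ∩ Anders ∩ Sven: 13:15–13:30, 15:30–16:00.
Total common minutes: 15 + 30 = 45.

45 minutes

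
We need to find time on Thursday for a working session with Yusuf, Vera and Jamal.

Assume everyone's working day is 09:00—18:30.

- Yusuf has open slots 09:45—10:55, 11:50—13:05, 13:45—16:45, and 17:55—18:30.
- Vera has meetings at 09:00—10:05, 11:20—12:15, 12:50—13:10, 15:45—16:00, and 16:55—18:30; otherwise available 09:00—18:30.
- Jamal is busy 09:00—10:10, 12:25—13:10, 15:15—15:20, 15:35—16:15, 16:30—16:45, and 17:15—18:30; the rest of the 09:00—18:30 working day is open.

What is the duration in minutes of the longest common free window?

90 minutes

Vera free within 09:00–18:30: 10:05–11:20, 12:15–12:50, 13:10–15:45, 16:00–16:55.
Jamal free within 09:00–18:30: 10:10–12:25, 13:10–15:15, 15:20–15:35, 16:15–16:30, 16:45–17:15.
Yusuf ∩ Vera: 10:05–10:55, 12:15–12:50, 13:45–15:45, 16:00–16:45.
Yusuf ∩ Vera ∩ Jamal: 10:10–10:55, 12:15–12:25, 13:45–15:15, 15:20–15:35, 16:15–16:30.
Common window lengths: 45, 10, 90, 15, 15 min; longest is 90.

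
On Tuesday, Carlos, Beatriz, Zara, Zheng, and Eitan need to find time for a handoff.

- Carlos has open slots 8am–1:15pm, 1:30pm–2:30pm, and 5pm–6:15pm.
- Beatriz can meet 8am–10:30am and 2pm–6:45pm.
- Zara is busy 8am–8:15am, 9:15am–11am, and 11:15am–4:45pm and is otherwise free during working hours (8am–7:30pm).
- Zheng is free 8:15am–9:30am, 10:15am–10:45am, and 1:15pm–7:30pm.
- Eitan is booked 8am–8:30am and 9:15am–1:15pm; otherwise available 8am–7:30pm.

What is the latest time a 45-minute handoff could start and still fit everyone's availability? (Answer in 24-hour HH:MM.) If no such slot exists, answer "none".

Zara free within 08:00–19:30: 08:15–09:15, 11:00–11:15, 16:45–19:30.
Eitan free within 08:00–19:30: 08:30–09:15, 13:15–19:30.
Carlos ∩ Beatriz: 08:00–10:30, 14:00–14:30, 17:00–18:15.
Carlos ∩ Beatriz ∩ Zara: 08:15–09:15, 17:00–18:15.
Carlos ∩ Beatriz ∩ Zara ∩ Zheng: 08:15–09:15, 17:00–18:15.
Carlos ∩ Beatriz ∩ Zara ∩ Zheng ∩ Eitan: 08:30–09:15, 17:00–18:15.
Windows ≥ 45 min: 08:30–09:15, 17:00–18:15.
Latest start in the last window 17:00–18:15 is 18:15 − 45 min = 17:30.

17:30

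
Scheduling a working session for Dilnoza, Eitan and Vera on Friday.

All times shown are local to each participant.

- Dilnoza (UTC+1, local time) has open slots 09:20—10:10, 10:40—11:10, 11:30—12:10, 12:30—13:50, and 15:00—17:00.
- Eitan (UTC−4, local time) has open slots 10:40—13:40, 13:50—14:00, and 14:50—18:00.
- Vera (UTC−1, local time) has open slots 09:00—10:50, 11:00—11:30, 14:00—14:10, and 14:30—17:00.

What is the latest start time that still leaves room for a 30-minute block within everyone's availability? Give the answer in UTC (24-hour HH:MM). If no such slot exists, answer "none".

Dilnoza → UTC: 08:20–09:10, 09:40–10:10, 10:30–11:10, 11:30–12:50, 14:00–16:00.
Eitan → UTC: 14:40–17:40, 17:50–18:00, 18:50–22:00.
Vera → UTC: 10:00–11:50, 12:00–12:30, 15:00–15:10, 15:30–18:00.
Dilnoza ∩ Eitan: 14:40–16:00.
Dilnoza ∩ Eitan ∩ Vera: 15:00–15:10, 15:30–16:00.
Windows ≥ 30 min: 15:30–16:00.
Latest start in the last window 15:30–16:00 is 16:00 − 30 min = 15:30.

15:30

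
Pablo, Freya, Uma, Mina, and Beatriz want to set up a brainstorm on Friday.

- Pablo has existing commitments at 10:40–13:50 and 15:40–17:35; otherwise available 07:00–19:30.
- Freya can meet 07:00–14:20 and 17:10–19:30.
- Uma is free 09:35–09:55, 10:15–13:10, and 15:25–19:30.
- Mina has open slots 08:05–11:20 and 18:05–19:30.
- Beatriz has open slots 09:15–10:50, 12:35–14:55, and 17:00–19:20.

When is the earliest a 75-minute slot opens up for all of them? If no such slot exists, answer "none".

18:05

Pablo free within 07:00–19:30: 07:00–10:40, 13:50–15:40, 17:35–19:30.
Pablo ∩ Freya: 07:00–10:40, 13:50–14:20, 17:35–19:30.
Pablo ∩ Freya ∩ Uma: 09:35–09:55, 10:15–10:40, 17:35–19:30.
Pablo ∩ Freya ∩ Uma ∩ Mina: 09:35–09:55, 10:15–10:40, 18:05–19:30.
Pablo ∩ Freya ∩ Uma ∩ Mina ∩ Beatriz: 09:35–09:55, 10:15–10:40, 18:05–19:20.
Windows ≥ 75 min: 18:05–19:20.
Earliest such window starts at 18:05.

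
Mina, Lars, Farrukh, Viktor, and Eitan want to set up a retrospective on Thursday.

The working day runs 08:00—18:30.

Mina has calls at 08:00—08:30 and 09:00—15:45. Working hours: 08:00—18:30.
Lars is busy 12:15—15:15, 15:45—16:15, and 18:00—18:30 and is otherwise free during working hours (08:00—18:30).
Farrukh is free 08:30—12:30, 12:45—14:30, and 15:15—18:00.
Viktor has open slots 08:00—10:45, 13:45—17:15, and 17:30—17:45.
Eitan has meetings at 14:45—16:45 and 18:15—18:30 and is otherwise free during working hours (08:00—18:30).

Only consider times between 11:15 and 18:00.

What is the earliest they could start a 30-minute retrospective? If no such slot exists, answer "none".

Mina free within 08:00–18:30: 08:30–09:00, 15:45–18:30.
Lars free within 08:00–18:30: 08:00–12:15, 15:15–15:45, 16:15–18:00.
Eitan free within 08:00–18:30: 08:00–14:45, 16:45–18:15.
Mina ∩ Lars: 08:30–09:00, 16:15–18:00.
Mina ∩ Lars ∩ Farrukh: 08:30–09:00, 16:15–18:00.
Mina ∩ Lars ∩ Farrukh ∩ Viktor: 08:30–09:00, 16:15–17:15, 17:30–17:45.
Mina ∩ Lars ∩ Farrukh ∩ Viktor ∩ Eitan: 08:30–09:00, 16:45–17:15, 17:30–17:45.
Restricted to 11:15–18:00: 16:45–17:15, 17:30–17:45.
Windows ≥ 30 min: 16:45–17:15.
Earliest such window starts at 16:45.

16:45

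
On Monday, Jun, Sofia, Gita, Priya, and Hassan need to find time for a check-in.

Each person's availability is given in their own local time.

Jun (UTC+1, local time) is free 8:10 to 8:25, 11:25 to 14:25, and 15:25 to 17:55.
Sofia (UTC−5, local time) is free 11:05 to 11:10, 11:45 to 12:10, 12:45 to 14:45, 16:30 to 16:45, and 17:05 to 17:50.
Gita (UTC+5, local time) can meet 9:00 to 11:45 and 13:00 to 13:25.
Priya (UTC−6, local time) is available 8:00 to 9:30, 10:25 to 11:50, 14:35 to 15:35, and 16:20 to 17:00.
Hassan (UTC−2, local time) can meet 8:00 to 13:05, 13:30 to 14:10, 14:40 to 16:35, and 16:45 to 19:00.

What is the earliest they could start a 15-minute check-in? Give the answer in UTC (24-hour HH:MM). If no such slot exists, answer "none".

none

Jun → UTC: 07:10–07:25, 10:25–13:25, 14:25–16:55.
Sofia → UTC: 16:05–16:10, 16:45–17:10, 17:45–19:45, 21:30–21:45, 22:05–22:50.
Gita → UTC: 04:00–06:45, 08:00–08:25.
Priya → UTC: 14:00–15:30, 16:25–17:50, 20:35–21:35, 22:20–23:00.
Hassan → UTC: 10:00–15:05, 15:30–16:10, 16:40–18:35, 18:45–21:00.
Jun ∩ Sofia: 16:05–16:10, 16:45–16:55.
Jun ∩ Sofia ∩ Gita: (none).
Jun ∩ Sofia ∩ Gita ∩ Priya: (none).
Jun ∩ Sofia ∩ Gita ∩ Priya ∩ Hassan: (none).
Windows ≥ 15 min: (none).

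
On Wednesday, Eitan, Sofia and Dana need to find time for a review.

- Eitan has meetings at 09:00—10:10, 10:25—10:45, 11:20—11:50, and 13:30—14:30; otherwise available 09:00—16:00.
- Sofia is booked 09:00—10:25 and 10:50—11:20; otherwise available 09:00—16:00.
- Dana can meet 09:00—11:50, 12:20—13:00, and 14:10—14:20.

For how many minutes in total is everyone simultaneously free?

45 minutes

Eitan free within 09:00–16:00: 10:10–10:25, 10:45–11:20, 11:50–13:30, 14:30–16:00.
Sofia free within 09:00–16:00: 10:25–10:50, 11:20–16:00.
Eitan ∩ Sofia: 10:45–10:50, 11:50–13:30, 14:30–16:00.
Eitan ∩ Sofia ∩ Dana: 10:45–10:50, 12:20–13:00.
Total common minutes: 5 + 40 = 45.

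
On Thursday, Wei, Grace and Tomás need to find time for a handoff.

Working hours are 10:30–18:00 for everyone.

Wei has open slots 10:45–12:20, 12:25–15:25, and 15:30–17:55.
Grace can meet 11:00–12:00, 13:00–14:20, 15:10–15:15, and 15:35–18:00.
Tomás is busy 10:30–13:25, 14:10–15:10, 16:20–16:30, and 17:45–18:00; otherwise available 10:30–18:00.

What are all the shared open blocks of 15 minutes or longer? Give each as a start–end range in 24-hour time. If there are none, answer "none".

13:25–14:10, 15:35–16:20, 16:30–17:45

Tomás free within 10:30–18:00: 13:25–14:10, 15:10–16:20, 16:30–17:45.
Wei ∩ Grace: 11:00–12:00, 13:00–14:20, 15:10–15:15, 15:35–17:55.
Wei ∩ Grace ∩ Tomás: 13:25–14:10, 15:10–15:15, 15:35–16:20, 16:30–17:45.
Windows ≥ 15 min: 13:25–14:10, 15:35–16:20, 16:30–17:45.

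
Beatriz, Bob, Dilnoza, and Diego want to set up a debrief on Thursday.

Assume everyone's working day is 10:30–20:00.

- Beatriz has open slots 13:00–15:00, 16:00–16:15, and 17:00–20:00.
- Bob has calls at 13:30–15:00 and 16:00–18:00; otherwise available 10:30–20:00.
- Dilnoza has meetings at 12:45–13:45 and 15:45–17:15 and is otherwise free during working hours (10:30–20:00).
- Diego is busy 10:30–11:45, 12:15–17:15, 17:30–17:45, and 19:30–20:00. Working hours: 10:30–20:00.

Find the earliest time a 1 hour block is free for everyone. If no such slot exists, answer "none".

18:00

Bob free within 10:30–20:00: 10:30–13:30, 15:00–16:00, 18:00–20:00.
Dilnoza free within 10:30–20:00: 10:30–12:45, 13:45–15:45, 17:15–20:00.
Diego free within 10:30–20:00: 11:45–12:15, 17:15–17:30, 17:45–19:30.
Beatriz ∩ Bob: 13:00–13:30, 18:00–20:00.
Beatriz ∩ Bob ∩ Dilnoza: 18:00–20:00.
Beatriz ∩ Bob ∩ Dilnoza ∩ Diego: 18:00–19:30.
Windows ≥ 60 min: 18:00–19:30.
Earliest such window starts at 18:00.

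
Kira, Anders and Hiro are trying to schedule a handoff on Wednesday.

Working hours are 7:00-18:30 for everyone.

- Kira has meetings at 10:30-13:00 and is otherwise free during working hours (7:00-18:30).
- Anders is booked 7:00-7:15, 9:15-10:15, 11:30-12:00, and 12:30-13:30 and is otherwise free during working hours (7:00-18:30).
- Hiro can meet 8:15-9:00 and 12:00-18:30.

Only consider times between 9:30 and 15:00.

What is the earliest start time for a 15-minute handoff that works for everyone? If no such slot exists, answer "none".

13:30

Kira free within 07:00–18:30: 07:00–10:30, 13:00–18:30.
Anders free within 07:00–18:30: 07:15–09:15, 10:15–11:30, 12:00–12:30, 13:30–18:30.
Kira ∩ Anders: 07:15–09:15, 10:15–10:30, 13:30–18:30.
Kira ∩ Anders ∩ Hiro: 08:15–09:00, 13:30–18:30.
Restricted to 09:30–15:00: 13:30–15:00.
Windows ≥ 15 min: 13:30–15:00.
Earliest such window starts at 13:30.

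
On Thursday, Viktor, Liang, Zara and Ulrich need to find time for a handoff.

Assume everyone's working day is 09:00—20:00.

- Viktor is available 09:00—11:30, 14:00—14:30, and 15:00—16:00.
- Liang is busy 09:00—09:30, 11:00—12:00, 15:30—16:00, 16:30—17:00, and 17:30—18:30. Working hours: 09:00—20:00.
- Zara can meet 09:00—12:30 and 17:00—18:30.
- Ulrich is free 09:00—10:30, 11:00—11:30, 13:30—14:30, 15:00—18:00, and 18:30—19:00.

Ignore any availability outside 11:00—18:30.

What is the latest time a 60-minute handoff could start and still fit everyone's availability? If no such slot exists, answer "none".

none

Liang free within 09:00–20:00: 09:30–11:00, 12:00–15:30, 16:00–16:30, 17:00–17:30, 18:30–20:00.
Viktor ∩ Liang: 09:30–11:00, 14:00–14:30, 15:00–15:30.
Viktor ∩ Liang ∩ Zara: 09:30–11:00.
Viktor ∩ Liang ∩ Zara ∩ Ulrich: 09:30–10:30.
Restricted to 11:00–18:30: (none).
Windows ≥ 60 min: (none).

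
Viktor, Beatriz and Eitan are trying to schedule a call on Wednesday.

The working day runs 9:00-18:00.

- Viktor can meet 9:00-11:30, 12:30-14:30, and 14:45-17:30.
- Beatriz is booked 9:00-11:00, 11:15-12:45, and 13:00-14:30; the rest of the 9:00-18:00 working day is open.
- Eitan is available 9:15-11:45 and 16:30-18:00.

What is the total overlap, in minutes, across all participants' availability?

75 minutes

Beatriz free within 09:00–18:00: 11:00–11:15, 12:45–13:00, 14:30–18:00.
Viktor ∩ Beatriz: 11:00–11:15, 12:45–13:00, 14:45–17:30.
Viktor ∩ Beatriz ∩ Eitan: 11:00–11:15, 16:30–17:30.
Total common minutes: 15 + 60 = 75.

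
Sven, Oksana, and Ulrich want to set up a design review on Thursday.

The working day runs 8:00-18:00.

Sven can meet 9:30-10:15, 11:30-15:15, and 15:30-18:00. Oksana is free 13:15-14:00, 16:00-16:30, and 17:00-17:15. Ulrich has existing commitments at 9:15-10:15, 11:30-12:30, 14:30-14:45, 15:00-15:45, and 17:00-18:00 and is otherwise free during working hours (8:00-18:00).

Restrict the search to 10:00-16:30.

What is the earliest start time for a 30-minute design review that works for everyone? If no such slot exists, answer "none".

Ulrich free within 08:00–18:00: 08:00–09:15, 10:15–11:30, 12:30–14:30, 14:45–15:00, 15:45–17:00.
Sven ∩ Oksana: 13:15–14:00, 16:00–16:30, 17:00–17:15.
Sven ∩ Oksana ∩ Ulrich: 13:15–14:00, 16:00–16:30.
Restricted to 10:00–16:30: 13:15–14:00, 16:00–16:30.
Windows ≥ 30 min: 13:15–14:00, 16:00–16:30.
Earliest such window starts at 13:15.

13:15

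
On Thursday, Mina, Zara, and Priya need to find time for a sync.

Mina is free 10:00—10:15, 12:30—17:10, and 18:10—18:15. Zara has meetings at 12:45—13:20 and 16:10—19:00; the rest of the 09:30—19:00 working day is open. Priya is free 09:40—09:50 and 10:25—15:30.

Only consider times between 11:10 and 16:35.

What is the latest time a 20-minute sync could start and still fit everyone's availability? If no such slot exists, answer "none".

Zara free within 09:30–19:00: 09:30–12:45, 13:20–16:10.
Mina ∩ Zara: 10:00–10:15, 12:30–12:45, 13:20–16:10.
Mina ∩ Zara ∩ Priya: 12:30–12:45, 13:20–15:30.
Restricted to 11:10–16:35: 12:30–12:45, 13:20–15:30.
Windows ≥ 20 min: 13:20–15:30.
Latest start in the last window 13:20–15:30 is 15:30 − 20 min = 15:10.

15:10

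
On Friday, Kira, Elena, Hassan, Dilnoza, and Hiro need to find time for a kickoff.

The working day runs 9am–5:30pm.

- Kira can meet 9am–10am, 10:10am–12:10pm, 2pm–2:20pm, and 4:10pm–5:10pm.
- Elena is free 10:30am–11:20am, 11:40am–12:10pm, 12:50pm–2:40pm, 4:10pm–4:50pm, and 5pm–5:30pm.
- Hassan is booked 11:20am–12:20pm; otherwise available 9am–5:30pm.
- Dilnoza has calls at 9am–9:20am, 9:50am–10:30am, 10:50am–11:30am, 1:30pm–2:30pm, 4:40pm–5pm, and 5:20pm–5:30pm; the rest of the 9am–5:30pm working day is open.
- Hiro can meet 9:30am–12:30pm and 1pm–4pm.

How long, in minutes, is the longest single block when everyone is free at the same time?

20 minutes

Hassan free within 09:00–17:30: 09:00–11:20, 12:20–17:30.
Dilnoza free within 09:00–17:30: 09:20–09:50, 10:30–10:50, 11:30–13:30, 14:30–16:40, 17:00–17:20.
Kira ∩ Elena: 10:30–11:20, 11:40–12:10, 14:00–14:20, 16:10–16:50, 17:00–17:10.
Kira ∩ Elena ∩ Hassan: 10:30–11:20, 14:00–14:20, 16:10–16:50, 17:00–17:10.
Kira ∩ Elena ∩ Hassan ∩ Dilnoza: 10:30–10:50, 16:10–16:40, 17:00–17:10.
Kira ∩ Elena ∩ Hassan ∩ Dilnoza ∩ Hiro: 10:30–10:50.
Single common window of 20 minutes.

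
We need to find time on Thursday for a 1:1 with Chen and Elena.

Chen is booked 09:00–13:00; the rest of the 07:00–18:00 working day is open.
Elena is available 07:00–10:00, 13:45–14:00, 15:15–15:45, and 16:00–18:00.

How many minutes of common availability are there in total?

285 minutes

Chen free within 07:00–18:00: 07:00–09:00, 13:00–18:00.
Chen ∩ Elena: 07:00–09:00, 13:45–14:00, 15:15–15:45, 16:00–18:00.
Total common minutes: 120 + 15 + 30 + 120 = 285.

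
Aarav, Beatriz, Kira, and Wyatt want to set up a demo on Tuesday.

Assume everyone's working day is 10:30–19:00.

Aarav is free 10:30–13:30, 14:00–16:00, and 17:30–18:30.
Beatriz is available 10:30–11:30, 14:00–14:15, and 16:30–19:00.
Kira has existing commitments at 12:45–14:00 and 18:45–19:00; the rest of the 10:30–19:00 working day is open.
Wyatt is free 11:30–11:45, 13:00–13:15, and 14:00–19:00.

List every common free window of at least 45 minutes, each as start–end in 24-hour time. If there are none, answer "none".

Kira free within 10:30–19:00: 10:30–12:45, 14:00–18:45.
Aarav ∩ Beatriz: 10:30–11:30, 14:00–14:15, 17:30–18:30.
Aarav ∩ Beatriz ∩ Kira: 10:30–11:30, 14:00–14:15, 17:30–18:30.
Aarav ∩ Beatriz ∩ Kira ∩ Wyatt: 14:00–14:15, 17:30–18:30.
Windows ≥ 45 min: 17:30–18:30.

17:30–18:30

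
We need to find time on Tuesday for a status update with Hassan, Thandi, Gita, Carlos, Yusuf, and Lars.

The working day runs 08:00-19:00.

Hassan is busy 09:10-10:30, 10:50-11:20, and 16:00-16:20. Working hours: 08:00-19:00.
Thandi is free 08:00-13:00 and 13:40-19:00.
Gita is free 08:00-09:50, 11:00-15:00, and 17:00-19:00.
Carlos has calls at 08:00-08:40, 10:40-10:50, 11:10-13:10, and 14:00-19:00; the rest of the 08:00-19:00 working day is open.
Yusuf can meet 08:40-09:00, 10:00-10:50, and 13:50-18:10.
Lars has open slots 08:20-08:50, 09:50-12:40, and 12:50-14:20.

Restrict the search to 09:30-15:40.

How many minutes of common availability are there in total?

Hassan free within 08:00–19:00: 08:00–09:10, 10:30–10:50, 11:20–16:00, 16:20–19:00.
Carlos free within 08:00–19:00: 08:40–10:40, 10:50–11:10, 13:10–14:00.
Hassan ∩ Thandi: 08:00–09:10, 10:30–10:50, 11:20–13:00, 13:40–16:00, 16:20–19:00.
Hassan ∩ Thandi ∩ Gita: 08:00–09:10, 11:20–13:00, 13:40–15:00, 17:00–19:00.
Hassan ∩ Thandi ∩ Gita ∩ Carlos: 08:40–09:10, 13:40–14:00.
Hassan ∩ Thandi ∩ Gita ∩ Carlos ∩ Yusuf: 08:40–09:00, 13:50–14:00.
Hassan ∩ Thandi ∩ Gita ∩ Carlos ∩ Yusuf ∩ Lars: 08:40–08:50, 13:50–14:00.
Restricted to 09:30–15:40: 13:50–14:00.
Total common minutes: 10.

10 minutes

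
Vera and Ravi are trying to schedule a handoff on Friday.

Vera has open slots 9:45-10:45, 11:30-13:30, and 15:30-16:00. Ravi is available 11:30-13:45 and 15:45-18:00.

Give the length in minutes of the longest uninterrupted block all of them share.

Vera ∩ Ravi: 11:30–13:30, 15:45–16:00.
Common window lengths: 120, 15 min; longest is 120.

120 minutes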